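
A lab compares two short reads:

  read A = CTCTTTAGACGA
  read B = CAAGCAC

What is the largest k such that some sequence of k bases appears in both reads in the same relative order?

5

Taking C [1,1], then A [7,3], then G [8,4], then A [9,6], then C [10,7] gives a common subsequence of length 5, and the DP table's final entry dp[12][7] is also 5, so no common subsequence is longer.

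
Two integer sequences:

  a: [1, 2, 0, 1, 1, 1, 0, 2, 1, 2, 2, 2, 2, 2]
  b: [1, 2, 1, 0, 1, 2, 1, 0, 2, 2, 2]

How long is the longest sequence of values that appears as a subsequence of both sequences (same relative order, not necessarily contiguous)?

Taking 1 [1,1], then 2 [2,2], then 0 [3,4], then 1 [4,5], then 1 [6,7], then 0 [7,8], then 2 [12,9], then 2 [13,10], then 2 [14,11] gives a common subsequence of length 9. dp[14][11] = 9 confirms this is the maximum.

9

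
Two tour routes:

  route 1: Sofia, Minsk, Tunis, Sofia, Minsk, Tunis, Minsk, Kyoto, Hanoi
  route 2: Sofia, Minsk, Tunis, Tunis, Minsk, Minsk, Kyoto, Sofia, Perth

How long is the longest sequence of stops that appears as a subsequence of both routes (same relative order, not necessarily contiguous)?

6

Pick Sofia [1,1], Minsk [2,2], Tunis [3,4], Minsk [5,5], Minsk [7,6], Kyoto [8,7]; all 6 stops appear in both, in order, and the DP table's final entry dp[9][9] is also 6, so no common subsequence is longer.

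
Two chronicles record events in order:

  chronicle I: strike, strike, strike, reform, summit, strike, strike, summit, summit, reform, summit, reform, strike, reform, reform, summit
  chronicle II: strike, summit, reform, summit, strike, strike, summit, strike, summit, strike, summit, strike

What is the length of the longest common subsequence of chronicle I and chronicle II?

9

One common subsequence of length 9: strike at chronicle I[1]=chronicle II[1]; then reform at chronicle I[4]=chronicle II[3]; then summit at chronicle I[5]=chronicle II[4]; then strike at chronicle I[6]=chronicle II[5]; then strike at chronicle I[7]=chronicle II[6]; then summit at chronicle I[8]=chronicle II[7]; then summit at chronicle I[9]=chronicle II[9]; then summit at chronicle I[11]=chronicle II[11]; then strike at chronicle I[13]=chronicle II[12], and the DP table's final entry dp[16][12] is also 9, so no common subsequence is longer.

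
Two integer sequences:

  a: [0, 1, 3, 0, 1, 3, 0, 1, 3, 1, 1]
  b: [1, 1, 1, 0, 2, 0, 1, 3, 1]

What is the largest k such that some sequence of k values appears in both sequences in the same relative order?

6

Let dp[i][j] be the LCS length of the first i values of a and the first j values of b. dp[i][j] = dp[i-1][j-1]+1 when the i-th and j-th values match, else max(dp[i-1][j], dp[i][j-1]).
    ·  1  1  1  0  2  0  1  3  1
 ·  0  0  0  0  0  0  0  0  0  0
 0  0  0  0  0  1  1  1  1  1  1
 1  0  1  1  1  1  1  1  2  2  2
 3  0  1  1  1  1  1  1  2  3  3
 0  0  1  1  1  2  2  2  2  3  3
 1  0  1  2  2  2  2  2  3  3  4
 3  0  1  2  2  2  2  2  3  4  4
 0  0  1  2  2  3  3  3  3  4  4
 1  0  1  2  3  3  3  3  4  4  5
 3  0  1  2  3  3  3  3  4  5  5
 1  0  1  2  3  3  3  3  4  5  6
 1  0  1  2  3  3  3  3  4  5  6
dp[11][9] = 6. One LCS (by backtracking along matches): 1, 0, 0, 1, 3, 1.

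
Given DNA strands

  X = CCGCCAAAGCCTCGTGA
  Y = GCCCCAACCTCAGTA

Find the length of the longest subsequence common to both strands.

Match C at X[1]=Y[2], then C at X[2]=Y[3], then C at X[4]=Y[4], then C at X[5]=Y[5], then A at X[7]=Y[6], then A at X[8]=Y[7], then C at X[10]=Y[8], then C at X[11]=Y[9], then T at X[12]=Y[10], then C at X[13]=Y[11], then G at X[14]=Y[13], then T at X[15]=Y[14], then A at X[17]=Y[15] — 13 bases in the same relative order in both, and the DP table's final entry dp[17][15] is also 13, so no common subsequence is longer.

13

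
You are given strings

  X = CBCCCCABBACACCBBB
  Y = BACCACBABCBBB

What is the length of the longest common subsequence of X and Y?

Pick B at X[2]=Y[1]; then C at X[3]=Y[3]; then C at X[4]=Y[4]; then C at X[5]=Y[6]; then A at X[7]=Y[8]; then B at X[9]=Y[9]; then C at X[14]=Y[10]; then B at X[15]=Y[11]; then B at X[16]=Y[12]; then B at X[17]=Y[13]; all 10 characters appear in both, in order. Since dp[17][13] = 10, nothing longer is possible.

10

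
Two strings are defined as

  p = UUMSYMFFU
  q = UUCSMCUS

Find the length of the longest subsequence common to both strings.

Let dp[i][j] be the LCS length of the first i characters of p and the first j characters of q. dp[i][j] = dp[i-1][j-1]+1 when the i-th and j-th characters match, else max(dp[i-1][j], dp[i][j-1]).
    ·  U  U  C  S  M  C  U  S
 ·  0  0  0  0  0  0  0  0  0
 U  0  1  1  1  1  1  1  1  1
 U  0  1  2  2  2  2  2  2  2
 M  0  1  2  2  2  3  3  3  3
 S  0  1  2  2  3  3  3  3  4
 Y  0  1  2  2  3  3  3  3  4
 M  0  1  2  2  3  4  4  4  4
 F  0  1  2  2  3  4  4  4  4
 F  0  1  2  2  3  4  4  4  4
 U  0  1  2  2  3  4  4  5  5
dp[9][8] = 5. One LCS (by backtracking along matches): UUSMU.

5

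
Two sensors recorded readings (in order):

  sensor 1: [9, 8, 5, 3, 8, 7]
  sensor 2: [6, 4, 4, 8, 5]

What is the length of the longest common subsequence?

Pick 8 [2,4] → 5 [3,5]; all 2 values appear in both, in order. The LCS DP gives dp[6][5] = 2, so this is optimal.

2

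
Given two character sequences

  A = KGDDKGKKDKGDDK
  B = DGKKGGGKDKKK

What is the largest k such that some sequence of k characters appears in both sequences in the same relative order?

7

Taking K (A #1, B #4), G (A #2, B #6), G (A #6, B #7), K (A #7, B #8), K (A #8, B #10), K (A #10, B #11), K (A #14, B #12) gives a common subsequence of length 7. The LCS DP gives dp[14][12] = 7, so this is optimal.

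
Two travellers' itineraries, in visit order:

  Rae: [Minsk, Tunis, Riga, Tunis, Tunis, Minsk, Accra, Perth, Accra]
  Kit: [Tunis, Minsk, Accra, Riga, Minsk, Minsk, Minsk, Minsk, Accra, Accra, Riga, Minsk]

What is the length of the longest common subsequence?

Match Minsk (Rae #1, Kit #2), Riga (Rae #3, Kit #4), Minsk (Rae #6, Kit #8), Accra (Rae #7, Kit #9), Accra (Rae #9, Kit #10) — 5 stops in the same relative order in both. Since dp[9][12] = 5, nothing longer is possible.

5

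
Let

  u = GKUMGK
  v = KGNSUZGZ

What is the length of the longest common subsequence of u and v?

3

Let dp[i][j] be the LCS length of the first i characters of u and the first j characters of v. dp[i][j] = dp[i-1][j-1]+1 when the i-th and j-th characters match, else max(dp[i-1][j], dp[i][j-1]).
    ·  K  G  N  S  U  Z  G  Z
 ·  0  0  0  0  0  0  0  0  0
 G  0  0  1  1  1  1  1  1  1
 K  0  1  1  1  1  1  1  1  1
 U  0  1  1  1  1  2  2  2  2
 M  0  1  1  1  1  2  2  2  2
 G  0  1  2  2  2  2  2  3  3
 K  0  1  2  2  2  2  2  3  3
dp[6][8] = 3. One LCS (by backtracking along matches): GUG.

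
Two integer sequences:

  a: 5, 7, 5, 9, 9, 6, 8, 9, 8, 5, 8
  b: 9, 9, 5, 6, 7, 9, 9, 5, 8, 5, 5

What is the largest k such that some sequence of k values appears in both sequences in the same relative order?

6

Match 5 (a #1, b #3), 7 (a #2, b #5), 9 (a #4, b #6), 9 (a #5, b #7), 8 (a #7, b #9), 5 (a #10, b #11) — 6 values in the same relative order in both. dp[11][11] = 6 confirms this is the maximum.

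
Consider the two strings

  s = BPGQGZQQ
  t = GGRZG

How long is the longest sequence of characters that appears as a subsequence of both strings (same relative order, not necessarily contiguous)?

Pick G at s[3]=t[1], G at s[5]=t[2], Z at s[6]=t[4]; all 3 characters appear in both, in order, and the DP table's final entry dp[8][5] is also 3, so no common subsequence is longer.

3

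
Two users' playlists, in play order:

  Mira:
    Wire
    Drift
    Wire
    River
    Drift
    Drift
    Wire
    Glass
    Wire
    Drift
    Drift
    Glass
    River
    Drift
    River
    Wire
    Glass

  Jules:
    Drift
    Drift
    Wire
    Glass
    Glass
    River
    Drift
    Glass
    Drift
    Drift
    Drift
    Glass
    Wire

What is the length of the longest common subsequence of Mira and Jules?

9

One common subsequence of length 9: Drift at Mira[2]=Jules[2], Wire at Mira[3]=Jules[3], River at Mira[4]=Jules[6], Drift at Mira[5]=Jules[7], Drift at Mira[6]=Jules[9], Drift at Mira[10]=Jules[10], Drift at Mira[11]=Jules[11], Glass at Mira[12]=Jules[12], Wire at Mira[16]=Jules[13], and the DP table's final entry dp[17][13] is also 9, so no common subsequence is longer.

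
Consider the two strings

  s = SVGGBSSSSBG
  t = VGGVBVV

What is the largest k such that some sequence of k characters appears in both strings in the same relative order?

4

Let dp[i][j] be the LCS length of the first i characters of s and the first j characters of t. dp[i][j] = dp[i-1][j-1]+1 when the i-th and j-th characters match, else max(dp[i-1][j], dp[i][j-1]).
    ·  V  G  G  V  B  V  V
 ·  0  0  0  0  0  0  0  0
 S  0  0  0  0  0  0  0  0
 V  0  1  1  1  1  1  1  1
 G  0  1  2  2  2  2  2  2
 G  0  1  2  3  3  3  3  3
 B  0  1  2  3  3  4  4  4
 S  0  1  2  3  3  4  4  4
 S  0  1  2  3  3  4  4  4
 S  0  1  2  3  3  4  4  4
 S  0  1  2  3  3  4  4  4
 B  0  1  2  3  3  4  4  4
 G  0  1  2  3  3  4  4  4
dp[11][7] = 4. One LCS (by backtracking along matches): VGGB.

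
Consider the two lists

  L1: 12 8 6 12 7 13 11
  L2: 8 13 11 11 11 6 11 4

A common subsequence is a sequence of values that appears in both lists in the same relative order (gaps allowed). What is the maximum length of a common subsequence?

Let dp[i][j] be the LCS length of the first i values of L1 and the first j values of L2. dp[i][j] = dp[i-1][j-1]+1 when the i-th and j-th values match, else max(dp[i-1][j], dp[i][j-1]).
    ·  8 13 11 11 11  6 11  4
 ·  0  0  0  0  0  0  0  0  0
12  0  0  0  0  0  0  0  0  0
 8  0  1  1  1  1  1  1  1  1
 6  0  1  1  1  1  1  2  2  2
12  0  1  1  1  1  1  2  2  2
 7  0  1  1  1  1  1  2  2  2
13  0  1  2  2  2  2  2  2  2
11  0  1  2  3  3  3  3  3  3
dp[7][8] = 3. One LCS (by backtracking along matches): 8, 6, 11.

3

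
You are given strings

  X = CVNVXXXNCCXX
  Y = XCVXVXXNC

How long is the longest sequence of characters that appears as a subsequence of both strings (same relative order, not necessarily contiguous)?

Let dp[i][j] be the LCS length of the first i characters of X and the first j characters of Y. dp[i][j] = dp[i-1][j-1]+1 when the i-th and j-th characters match, else max(dp[i-1][j], dp[i][j-1]).
    ·  X  C  V  X  V  X  X  N  C
 ·  0  0  0  0  0  0  0  0  0  0
 C  0  0  1  1  1  1  1  1  1  1
 V  0  0  1  2  2  2  2  2  2  2
 N  0  0  1  2  2  2  2  2  3  3
 V  0  0  1  2  2  3  3  3  3  3
 X  0  1  1  2  3  3  4  4  4  4
 X  0  1  1  2  3  3  4  5  5  5
 X  0  1  1  2  3  3  4  5  5  5
 N  0  1  1  2  3  3  4  5  6  6
 C  0  1  2  2  3  3  4  5  6  7
 C  0  1  2  2  3  3  4  5  6  7
 X  0  1  2  2  3  3  4  5  6  7
 X  0  1  2  2  3  3  4  5  6  7
dp[12][9] = 7. One LCS (by backtracking along matches): CVVXXNC.

7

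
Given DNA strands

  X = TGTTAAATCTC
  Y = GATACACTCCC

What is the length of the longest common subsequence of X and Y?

Match G at X[2]=Y[1], T at X[4]=Y[3], A at X[5]=Y[4], A at X[6]=Y[6], T at X[8]=Y[8], C at X[9]=Y[10], C at X[11]=Y[11] — 7 bases in the same relative order in both. Since dp[11][11] = 7, nothing longer is possible.

7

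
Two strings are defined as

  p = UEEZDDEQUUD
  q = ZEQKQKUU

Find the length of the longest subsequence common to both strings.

Pick Z (p #4, q #1) → E (p #7, q #2) → Q (p #8, q #5) → U (p #9, q #7) → U (p #10, q #8); all 5 characters appear in both, in order, and the DP table's final entry dp[11][8] is also 5, so no common subsequence is longer.

5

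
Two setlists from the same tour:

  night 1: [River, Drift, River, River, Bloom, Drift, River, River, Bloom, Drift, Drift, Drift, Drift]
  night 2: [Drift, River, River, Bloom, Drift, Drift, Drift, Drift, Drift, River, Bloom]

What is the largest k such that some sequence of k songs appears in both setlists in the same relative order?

9

Taking Drift [2,1] → River [3,2] → River [4,3] → Bloom [5,4] → Drift [6,5] → Drift [10,6] → Drift [11,7] → Drift [12,8] → Drift [13,9] gives a common subsequence of length 9. dp[13][11] = 9 confirms this is the maximum.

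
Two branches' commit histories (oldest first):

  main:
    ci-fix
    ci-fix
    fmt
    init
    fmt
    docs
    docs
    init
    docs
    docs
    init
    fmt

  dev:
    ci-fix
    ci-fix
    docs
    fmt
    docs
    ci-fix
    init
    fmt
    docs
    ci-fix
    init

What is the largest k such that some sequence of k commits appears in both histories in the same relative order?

Match ci-fix at main[1]=dev[1], ci-fix at main[2]=dev[2], fmt at main[3]=dev[4], init at main[4]=dev[7], fmt at main[5]=dev[8], docs at main[6]=dev[9], init at main[11]=dev[11] — 7 commits in the same relative order in both. The LCS DP gives dp[12][11] = 7, so this is optimal.

7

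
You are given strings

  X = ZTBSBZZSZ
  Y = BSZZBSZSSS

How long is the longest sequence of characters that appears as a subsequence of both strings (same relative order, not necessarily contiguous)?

Let dp[i][j] be the LCS length of the first i characters of X and the first j characters of Y. dp[i][j] = dp[i-1][j-1]+1 when the i-th and j-th characters match, else max(dp[i-1][j], dp[i][j-1]).
    ·  B  S  Z  Z  B  S  Z  S  S  S
 ·  0  0  0  0  0  0  0  0  0  0  0
 Z  0  0  0  1  1  1  1  1  1  1  1
 T  0  0  0  1  1  1  1  1  1  1  1
 B  0  1  1  1  1  2  2  2  2  2  2
 S  0  1  2  2  2  2  3  3  3  3  3
 B  0  1  2  2  2  3  3  3  3  3  3
 Z  0  1  2  3  3  3  3  4  4  4  4
 Z  0  1  2  3  4  4  4  4  4  4  4
 S  0  1  2  3  4  4  5  5  5  5  5
 Z  0  1  2  3  4  4  5  6  6  6  6
dp[9][10] = 6. One LCS (by backtracking along matches): BSZZSZ.

6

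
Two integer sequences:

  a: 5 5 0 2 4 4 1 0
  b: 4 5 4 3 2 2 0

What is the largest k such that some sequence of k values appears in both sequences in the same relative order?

3

Let dp[i][j] be the LCS length of the first i values of a and the first j values of b. dp[i][j] = dp[i-1][j-1]+1 when the i-th and j-th values match, else max(dp[i-1][j], dp[i][j-1]).
    ·  4  5  4  3  2  2  0
 ·  0  0  0  0  0  0  0  0
 5  0  0  1  1  1  1  1  1
 5  0  0  1  1  1  1  1  1
 0  0  0  1  1  1  1  1  2
 2  0  0  1  1  1  2  2  2
 4  0  1  1  2  2  2  2  2
 4  0  1  1  2  2  2  2  2
 1  0  1  1  2  2  2  2  2
 0  0  1  1  2  2  2  2  3
dp[8][7] = 3. One LCS (by backtracking along matches): 5, 2, 0.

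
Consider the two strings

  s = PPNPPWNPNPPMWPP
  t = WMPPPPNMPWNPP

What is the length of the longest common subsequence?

9

Taking P [1,3]; then P [2,4]; then P [4,5]; then P [5,6]; then N [7,7]; then P [8,9]; then N [9,11]; then P [14,12]; then P [15,13] gives a common subsequence of length 9. The LCS DP gives dp[15][13] = 9, so this is optimal.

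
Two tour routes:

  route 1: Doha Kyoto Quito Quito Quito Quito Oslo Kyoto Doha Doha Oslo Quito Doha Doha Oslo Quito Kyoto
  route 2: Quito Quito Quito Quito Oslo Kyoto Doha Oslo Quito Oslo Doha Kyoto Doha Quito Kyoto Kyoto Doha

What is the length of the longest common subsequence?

Match Quito (route 1 #3, route 2 #1), Quito (route 1 #4, route 2 #2), Quito (route 1 #5, route 2 #3), Quito (route 1 #6, route 2 #4), Oslo (route 1 #7, route 2 #5), Kyoto (route 1 #8, route 2 #6), Doha (route 1 #10, route 2 #7), Oslo (route 1 #11, route 2 #8), Quito (route 1 #12, route 2 #9), Doha (route 1 #13, route 2 #11), Doha (route 1 #14, route 2 #13), Quito (route 1 #16, route 2 #14), Kyoto (route 1 #17, route 2 #16) — 13 stops in the same relative order in both. Since dp[17][17] = 13, nothing longer is possible.

13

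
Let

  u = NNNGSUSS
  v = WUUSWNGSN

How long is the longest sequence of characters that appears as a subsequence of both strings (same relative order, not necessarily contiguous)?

Let dp[i][j] be the LCS length of the first i characters of u and the first j characters of v. dp[i][j] = dp[i-1][j-1]+1 when the i-th and j-th characters match, else max(dp[i-1][j], dp[i][j-1]).
    ·  W  U  U  S  W  N  G  S  N
 ·  0  0  0  0  0  0  0  0  0  0
 N  0  0  0  0  0  0  1  1  1  1
 N  0  0  0  0  0  0  1  1  1  2
 N  0  0  0  0  0  0  1  1  1  2
 G  0  0  0  0  0  0  1  2  2  2
 S  0  0  0  0  1  1  1  2  3  3
 U  0  0  1  1  1  1  1  2  3  3
 S  0  0  1  1  2  2  2  2  3  3
 S  0  0  1  1  2  2  2  2  3  3
dp[8][9] = 3. One LCS (by backtracking along matches): NGS.

3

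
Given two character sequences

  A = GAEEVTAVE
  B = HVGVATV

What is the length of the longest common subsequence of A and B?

4

Let dp[i][j] be the LCS length of the first i characters of A and the first j characters of B. dp[i][j] = dp[i-1][j-1]+1 when the i-th and j-th characters match, else max(dp[i-1][j], dp[i][j-1]).
    ·  H  V  G  V  A  T  V
 ·  0  0  0  0  0  0  0  0
 G  0  0  0  1  1  1  1  1
 A  0  0  0  1  1  2  2  2
 E  0  0  0  1  1  2  2  2
 E  0  0  0  1  1  2  2  2
 V  0  0  1  1  2  2  2  3
 T  0  0  1  1  2  2  3  3
 A  0  0  1  1  2  3  3  3
 V  0  0  1  1  2  3  3  4
 E  0  0  1  1  2  3  3  4
dp[9][7] = 4. One LCS (by backtracking along matches): GATV.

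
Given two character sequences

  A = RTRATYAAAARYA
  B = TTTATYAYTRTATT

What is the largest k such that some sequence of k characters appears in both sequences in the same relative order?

One common subsequence of length 7: T at A[2]=B[3] → A at A[4]=B[4] → T at A[5]=B[5] → Y at A[6]=B[6] → A at A[7]=B[7] → R at A[11]=B[10] → A at A[13]=B[12]. dp[13][14] = 7 confirms this is the maximum.

7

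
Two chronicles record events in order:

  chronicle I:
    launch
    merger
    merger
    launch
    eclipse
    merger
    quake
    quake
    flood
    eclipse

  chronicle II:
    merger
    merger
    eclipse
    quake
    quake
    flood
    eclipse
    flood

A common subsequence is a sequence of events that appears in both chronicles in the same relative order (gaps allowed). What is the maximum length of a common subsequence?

Pick merger [2,1], merger [3,2], eclipse [5,3], quake [7,4], quake [8,5], flood [9,6], eclipse [10,7]; all 7 events appear in both, in order. The LCS DP gives dp[10][8] = 7, so this is optimal.

7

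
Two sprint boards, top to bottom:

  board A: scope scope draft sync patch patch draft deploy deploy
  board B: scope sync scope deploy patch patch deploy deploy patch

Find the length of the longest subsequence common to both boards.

One common subsequence of length 6: scope [1,1], scope [2,3], patch [5,5], patch [6,6], deploy [8,7], deploy [9,8]. The LCS DP gives dp[9][9] = 6, so this is optimal.

6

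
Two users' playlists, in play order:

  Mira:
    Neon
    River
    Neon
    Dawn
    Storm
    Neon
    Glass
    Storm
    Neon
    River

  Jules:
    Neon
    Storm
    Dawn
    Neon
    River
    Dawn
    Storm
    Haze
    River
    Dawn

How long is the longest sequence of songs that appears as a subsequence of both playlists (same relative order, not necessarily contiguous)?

Match Neon [1,4]; then River [2,5]; then Dawn [4,6]; then Storm [5,7]; then River [10,9] — 5 songs in the same relative order in both, and the DP table's final entry dp[10][10] is also 5, so no common subsequence is longer.

5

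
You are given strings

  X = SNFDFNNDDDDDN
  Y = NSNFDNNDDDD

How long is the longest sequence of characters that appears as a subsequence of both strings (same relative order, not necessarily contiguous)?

Let dp[i][j] be the LCS length of the first i characters of X and the first j characters of Y. dp[i][j] = dp[i-1][j-1]+1 when the i-th and j-th characters match, else max(dp[i-1][j], dp[i][j-1]).
    ·  N  S  N  F  D  N  N  D  D  D  D
 ·  0  0  0  0  0  0  0  0  0  0  0  0
 S  0  0  1  1  1  1  1  1  1  1  1  1
 N  0  1  1  2  2  2  2  2  2  2  2  2
 F  0  1  1  2  3  3  3  3  3  3  3  3
 D  0  1  1  2  3  4  4  4  4  4  4  4
 F  0  1  1  2  3  4  4  4  4  4  4  4
 N  0  1  1  2  3  4  5  5  5  5  5  5
 N  0  1  1  2  3  4  5  6  6  6  6  6
 D  0  1  1  2  3  4  5  6  7  7  7  7
 D  0  1  1  2  3  4  5  6  7  8  8  8
 D  0  1  1  2  3  4  5  6  7  8  9  9
 D  0  1  1  2  3  4  5  6  7  8  9 10
 D  0  1  1  2  3  4  5  6  7  8  9 10
 N  0  1  1  2  3  4  5  6  7  8  9 10
dp[13][11] = 10. One LCS (by backtracking along matches): SNFDNNDDDD.

10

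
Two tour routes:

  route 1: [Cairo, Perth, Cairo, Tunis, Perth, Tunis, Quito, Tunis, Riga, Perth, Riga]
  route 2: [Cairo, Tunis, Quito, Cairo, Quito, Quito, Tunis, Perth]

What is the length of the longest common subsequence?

5

Match Cairo [1,1]; then Cairo [3,4]; then Quito [7,6]; then Tunis [8,7]; then Perth [10,8] — 5 stops in the same relative order in both, and the DP table's final entry dp[11][8] is also 5, so no common subsequence is longer.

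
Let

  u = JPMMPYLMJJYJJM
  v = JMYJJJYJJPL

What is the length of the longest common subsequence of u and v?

8

Taking J at u[1]=v[1], M at u[4]=v[2], Y at u[6]=v[3], J at u[9]=v[5], J at u[10]=v[6], Y at u[11]=v[7], J at u[12]=v[8], J at u[13]=v[9] gives a common subsequence of length 8. Since dp[14][11] = 8, nothing longer is possible.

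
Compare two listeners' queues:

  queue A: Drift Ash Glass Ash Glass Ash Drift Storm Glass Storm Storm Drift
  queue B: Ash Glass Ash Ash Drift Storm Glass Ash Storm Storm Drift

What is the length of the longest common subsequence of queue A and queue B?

Match Ash at queue A[2]=queue B[1], Glass at queue A[3]=queue B[2], Ash at queue A[4]=queue B[3], Ash at queue A[6]=queue B[4], Drift at queue A[7]=queue B[5], Storm at queue A[8]=queue B[6], Glass at queue A[9]=queue B[7], Storm at queue A[10]=queue B[9], Storm at queue A[11]=queue B[10], Drift at queue A[12]=queue B[11] — 10 songs in the same relative order in both. The LCS DP gives dp[12][11] = 10, so this is optimal.

10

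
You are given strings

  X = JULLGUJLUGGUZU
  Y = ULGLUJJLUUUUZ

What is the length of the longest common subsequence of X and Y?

9

Taking U (X #2, Y #1); then L (X #3, Y #2); then L (X #4, Y #4); then U (X #6, Y #5); then J (X #7, Y #7); then L (X #8, Y #8); then U (X #9, Y #11); then U (X #12, Y #12); then Z (X #13, Y #13) gives a common subsequence of length 9. The LCS DP gives dp[14][13] = 9, so this is optimal.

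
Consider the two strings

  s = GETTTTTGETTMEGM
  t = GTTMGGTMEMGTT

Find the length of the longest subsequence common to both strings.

8

Taking G at s[1]=t[1] → T at s[3]=t[2] → T at s[4]=t[3] → G at s[8]=t[6] → T at s[11]=t[7] → M at s[12]=t[8] → E at s[13]=t[9] → G at s[14]=t[11] gives a common subsequence of length 8. Since dp[15][13] = 8, nothing longer is possible.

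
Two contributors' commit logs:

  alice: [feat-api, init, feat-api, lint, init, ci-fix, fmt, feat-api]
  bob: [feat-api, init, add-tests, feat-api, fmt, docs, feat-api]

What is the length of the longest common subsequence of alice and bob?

One common subsequence of length 5: feat-api [1,1], then init [2,2], then feat-api [3,4], then fmt [7,5], then feat-api [8,7]. Since dp[8][7] = 5, nothing longer is possible.

5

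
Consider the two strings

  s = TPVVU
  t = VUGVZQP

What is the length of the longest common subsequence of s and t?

2

Match V (s #3, t #1), V (s #4, t #4) — 2 characters in the same relative order in both. Since dp[5][7] = 2, nothing longer is possible.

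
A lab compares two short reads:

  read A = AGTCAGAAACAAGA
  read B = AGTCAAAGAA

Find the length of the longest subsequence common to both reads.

9

One common subsequence of length 9: A at read A[1]=read B[1] → G at read A[2]=read B[2] → T at read A[3]=read B[3] → C at read A[4]=read B[4] → A at read A[5]=read B[5] → A at read A[7]=read B[6] → A at read A[8]=read B[7] → A at read A[12]=read B[9] → A at read A[14]=read B[10], and the DP table's final entry dp[14][10] is also 9, so no common subsequence is longer.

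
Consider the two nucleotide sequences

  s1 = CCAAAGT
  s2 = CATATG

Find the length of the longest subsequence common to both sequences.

One common subsequence of length 4: C [2,1], A [3,2], A [4,4], G [6,6], and the DP table's final entry dp[7][6] is also 4, so no common subsequence is longer.

4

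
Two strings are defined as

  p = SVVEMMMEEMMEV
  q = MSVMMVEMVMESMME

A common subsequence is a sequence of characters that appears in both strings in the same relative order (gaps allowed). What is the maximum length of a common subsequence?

Taking S (p #1, q #2); then V (p #2, q #3); then V (p #3, q #6); then E (p #4, q #7); then M (p #5, q #8); then M (p #7, q #10); then E (p #8, q #11); then M (p #10, q #13); then M (p #11, q #14); then E (p #12, q #15) gives a common subsequence of length 10, and the DP table's final entry dp[13][15] is also 10, so no common subsequence is longer.

10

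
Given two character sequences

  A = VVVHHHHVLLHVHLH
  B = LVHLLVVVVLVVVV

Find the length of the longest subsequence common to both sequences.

Taking V (A #1, B #6) → V (A #2, B #7) → V (A #3, B #8) → V (A #8, B #9) → L (A #9, B #10) → V (A #12, B #14) gives a common subsequence of length 6. dp[15][14] = 6 confirms this is the maximum.

6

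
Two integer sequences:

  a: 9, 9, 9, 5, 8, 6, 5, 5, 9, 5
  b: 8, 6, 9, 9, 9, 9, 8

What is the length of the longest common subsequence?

4

Let dp[i][j] be the LCS length of the first i values of a and the first j values of b. dp[i][j] = dp[i-1][j-1]+1 when the i-th and j-th values match, else max(dp[i-1][j], dp[i][j-1]).
    ·  8  6  9  9  9  9  8
 ·  0  0  0  0  0  0  0  0
 9  0  0  0  1  1  1  1  1
 9  0  0  0  1  2  2  2  2
 9  0  0  0  1  2  3  3  3
 5  0  0  0  1  2  3  3  3
 8  0  1  1  1  2  3  3  4
 6  0  1  2  2  2  3  3  4
 5  0  1  2  2  2  3  3  4
 5  0  1  2  2  2  3  3  4
 9  0  1  2  3  3  3  4  4
 5  0  1  2  3  3  3  4  4
dp[10][7] = 4. One LCS (by backtracking along matches): 9, 9, 9, 8.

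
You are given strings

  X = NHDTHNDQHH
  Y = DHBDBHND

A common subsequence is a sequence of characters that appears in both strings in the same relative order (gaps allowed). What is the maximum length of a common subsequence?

Let dp[i][j] be the LCS length of the first i characters of X and the first j characters of Y. dp[i][j] = dp[i-1][j-1]+1 when the i-th and j-th characters match, else max(dp[i-1][j], dp[i][j-1]).
    ·  D  H  B  D  B  H  N  D
 ·  0  0  0  0  0  0  0  0  0
 N  0  0  0  0  0  0  0  1  1
 H  0  0  1  1  1  1  1  1  1
 D  0  1  1  1  2  2  2  2  2
 T  0  1  1  1  2  2  2  2  2
 H  0  1  2  2  2  2  3  3  3
 N  0  1  2  2  2  2  3  4  4
 D  0  1  2  2  3  3  3  4  5
 Q  0  1  2  2  3  3  3  4  5
 H  0  1  2  2  3  3  4  4  5
 H  0  1  2  2  3  3  4  4  5
dp[10][8] = 5. One LCS (by backtracking along matches): HDHND.

5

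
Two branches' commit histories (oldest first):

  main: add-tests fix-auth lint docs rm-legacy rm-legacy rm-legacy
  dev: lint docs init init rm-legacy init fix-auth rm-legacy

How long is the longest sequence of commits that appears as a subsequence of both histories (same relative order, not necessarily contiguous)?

One common subsequence of length 4: lint (main #3, dev #1) → docs (main #4, dev #2) → rm-legacy (main #5, dev #5) → rm-legacy (main #7, dev #8). The LCS DP gives dp[7][8] = 4, so this is optimal.

4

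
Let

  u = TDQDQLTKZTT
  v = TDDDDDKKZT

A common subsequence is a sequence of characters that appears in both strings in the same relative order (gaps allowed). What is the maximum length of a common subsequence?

Pick T (u #1, v #1) → D (u #2, v #5) → D (u #4, v #6) → K (u #8, v #8) → Z (u #9, v #9) → T (u #11, v #10); all 6 characters appear in both, in order. The LCS DP gives dp[11][10] = 6, so this is optimal.

6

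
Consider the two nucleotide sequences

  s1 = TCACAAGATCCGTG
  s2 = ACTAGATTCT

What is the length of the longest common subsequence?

One common subsequence of length 8: A at s1[3]=s2[1]; then C at s1[4]=s2[2]; then A at s1[6]=s2[4]; then G at s1[7]=s2[5]; then A at s1[8]=s2[6]; then T at s1[9]=s2[8]; then C at s1[11]=s2[9]; then T at s1[13]=s2[10], and the DP table's final entry dp[14][10] is also 8, so no common subsequence is longer.

8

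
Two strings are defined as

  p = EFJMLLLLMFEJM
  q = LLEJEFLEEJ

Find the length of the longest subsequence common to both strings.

Taking E [1,5], then F [2,6], then L [5,7], then E [11,9], then J [12,10] gives a common subsequence of length 5. Since dp[13][10] = 5, nothing longer is possible.

5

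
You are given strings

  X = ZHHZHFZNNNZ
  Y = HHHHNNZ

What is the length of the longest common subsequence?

6

Let dp[i][j] be the LCS length of the first i characters of X and the first j characters of Y. dp[i][j] = dp[i-1][j-1]+1 when the i-th and j-th characters match, else max(dp[i-1][j], dp[i][j-1]).
    ·  H  H  H  H  N  N  Z
 ·  0  0  0  0  0  0  0  0
 Z  0  0  0  0  0  0  0  1
 H  0  1  1  1  1  1  1  1
 H  0  1  2  2  2  2  2  2
 Z  0  1  2  2  2  2  2  3
 H  0  1  2  3  3  3  3  3
 F  0  1  2  3  3  3  3  3
 Z  0  1  2  3  3  3  3  4
 N  0  1  2  3  3  4  4  4
 N  0  1  2  3  3  4  5  5
 N  0  1  2  3  3  4  5  5
 Z  0  1  2  3  3  4  5  6
dp[11][7] = 6. One LCS (by backtracking along matches): HHHNNZ.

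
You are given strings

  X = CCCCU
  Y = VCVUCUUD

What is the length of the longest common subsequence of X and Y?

3

Match C at X[1]=Y[2], then C at X[2]=Y[5], then U at X[5]=Y[7] — 3 characters in the same relative order in both, and the DP table's final entry dp[5][8] is also 3, so no common subsequence is longer.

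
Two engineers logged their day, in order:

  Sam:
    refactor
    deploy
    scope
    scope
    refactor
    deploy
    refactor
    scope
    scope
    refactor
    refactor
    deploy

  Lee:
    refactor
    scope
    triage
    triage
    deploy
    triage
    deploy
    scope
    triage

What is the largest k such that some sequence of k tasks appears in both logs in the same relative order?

4

Match refactor (Sam #1, Lee #1) → deploy (Sam #2, Lee #5) → deploy (Sam #6, Lee #7) → scope (Sam #8, Lee #8) — 4 tasks in the same relative order in both. dp[12][9] = 4 confirms this is the maximum.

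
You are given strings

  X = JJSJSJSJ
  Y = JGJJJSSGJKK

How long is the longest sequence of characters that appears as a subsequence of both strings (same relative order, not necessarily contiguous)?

6

Pick J at X[1]=Y[3], then J at X[2]=Y[4], then J at X[4]=Y[5], then S at X[5]=Y[6], then S at X[7]=Y[7], then J at X[8]=Y[9]; all 6 characters appear in both, in order. Since dp[8][11] = 6, nothing longer is possible.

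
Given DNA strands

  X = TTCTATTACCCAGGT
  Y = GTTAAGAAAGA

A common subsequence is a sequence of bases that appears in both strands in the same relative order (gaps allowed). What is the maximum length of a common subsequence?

6

Taking T at X[1]=Y[2] → T at X[2]=Y[3] → A at X[5]=Y[7] → A at X[8]=Y[8] → A at X[12]=Y[9] → G at X[13]=Y[10] gives a common subsequence of length 6, and the DP table's final entry dp[15][11] is also 6, so no common subsequence is longer.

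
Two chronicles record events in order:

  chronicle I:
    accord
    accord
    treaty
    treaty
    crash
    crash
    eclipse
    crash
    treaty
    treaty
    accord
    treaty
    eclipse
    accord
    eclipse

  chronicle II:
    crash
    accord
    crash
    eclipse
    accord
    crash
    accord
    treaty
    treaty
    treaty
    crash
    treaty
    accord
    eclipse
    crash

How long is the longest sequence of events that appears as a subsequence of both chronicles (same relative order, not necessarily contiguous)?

9

Taking accord at chronicle I[2]=chronicle II[2], crash at chronicle I[6]=chronicle II[3], eclipse at chronicle I[7]=chronicle II[4], crash at chronicle I[8]=chronicle II[6], treaty at chronicle I[9]=chronicle II[9], treaty at chronicle I[10]=chronicle II[10], treaty at chronicle I[12]=chronicle II[12], accord at chronicle I[14]=chronicle II[13], eclipse at chronicle I[15]=chronicle II[14] gives a common subsequence of length 9. Since dp[15][15] = 9, nothing longer is possible.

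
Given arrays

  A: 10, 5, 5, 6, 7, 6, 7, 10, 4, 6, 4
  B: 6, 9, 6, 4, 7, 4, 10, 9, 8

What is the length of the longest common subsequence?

4

Let dp[i][j] be the LCS length of the first i values of A and the first j values of B. dp[i][j] = dp[i-1][j-1]+1 when the i-th and j-th values match, else max(dp[i-1][j], dp[i][j-1]).
    ·  6  9  6  4  7  4 10  9  8
 ·  0  0  0  0  0  0  0  0  0  0
10  0  0  0  0  0  0  0  1  1  1
 5  0  0  0  0  0  0  0  1  1  1
 5  0  0  0  0  0  0  0  1  1  1
 6  0  1  1  1  1  1  1  1  1  1
 7  0  1  1  1  1  2  2  2  2  2
 6  0  1  1  2  2  2  2  2  2  2
 7  0  1  1  2  2  3  3  3  3  3
10  0  1  1  2  2  3  3  4  4  4
 4  0  1  1  2  3  3  4  4  4  4
 6  0  1  1  2  3  3  4  4  4  4
 4  0  1  1  2  3  3  4  4  4  4
dp[11][9] = 4. One LCS (by backtracking along matches): 6, 6, 7, 10.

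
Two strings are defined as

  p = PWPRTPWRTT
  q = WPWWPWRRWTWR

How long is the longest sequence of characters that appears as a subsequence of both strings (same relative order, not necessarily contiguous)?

One common subsequence of length 7: P at p[1]=q[2]; then W at p[2]=q[4]; then P at p[3]=q[5]; then R at p[4]=q[8]; then T at p[5]=q[10]; then W at p[7]=q[11]; then R at p[8]=q[12], and the DP table's final entry dp[10][12] is also 7, so no common subsequence is longer.

7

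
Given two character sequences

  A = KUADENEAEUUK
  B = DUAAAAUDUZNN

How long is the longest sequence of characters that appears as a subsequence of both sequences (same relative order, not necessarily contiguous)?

Match U at A[2]=B[2], A at A[3]=B[5], A at A[8]=B[6], U at A[10]=B[7], U at A[11]=B[9] — 5 characters in the same relative order in both. Since dp[12][12] = 5, nothing longer is possible.

5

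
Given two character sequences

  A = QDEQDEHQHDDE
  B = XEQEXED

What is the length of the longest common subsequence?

4

One common subsequence of length 4: Q [1,3] → E [3,4] → E [6,6] → D [11,7]. The LCS DP gives dp[12][7] = 4, so this is optimal.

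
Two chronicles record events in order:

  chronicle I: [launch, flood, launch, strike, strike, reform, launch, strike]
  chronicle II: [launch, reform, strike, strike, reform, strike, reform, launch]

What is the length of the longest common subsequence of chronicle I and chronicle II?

5

Pick launch (chronicle I #1, chronicle II #1), strike (chronicle I #4, chronicle II #4), strike (chronicle I #5, chronicle II #6), reform (chronicle I #6, chronicle II #7), launch (chronicle I #7, chronicle II #8); all 5 events appear in both, in order. Since dp[8][8] = 5, nothing longer is possible.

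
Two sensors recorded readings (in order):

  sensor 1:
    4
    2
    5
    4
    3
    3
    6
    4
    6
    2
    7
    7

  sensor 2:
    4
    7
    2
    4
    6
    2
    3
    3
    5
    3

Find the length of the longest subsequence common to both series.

Let dp[i][j] be the LCS length of the first i values of sensor 1 and the first j values of sensor 2. dp[i][j] = dp[i-1][j-1]+1 when the i-th and j-th values match, else max(dp[i-1][j], dp[i][j-1]).
    ·  4  7  2  4  6  2  3  3  5  3
 ·  0  0  0  0  0  0  0  0  0  0  0
 4  0  1  1  1  1  1  1  1  1  1  1
 2  0  1  1  2  2  2  2  2  2  2  2
 5  0  1  1  2  2  2  2  2  2  3  3
 4  0  1  1  2  3  3  3  3  3  3  3
 3  0  1  1  2  3  3  3  4  4  4  4
 3  0  1  1  2  3  3  3  4  5  5  5
 6  0  1  1  2  3  4  4  4  5  5  5
 4  0  1  1  2  3  4  4  4  5  5  5
 6  0  1  1  2  3  4  4  4  5  5  5
 2  0  1  1  2  3  4  5  5  5  5  5
 7  0  1  2  2  3  4  5  5  5  5  5
 7  0  1  2  2  3  4  5  5  5  5  5
dp[12][10] = 5. One LCS (by backtracking along matches): 4, 2, 4, 3, 3.

5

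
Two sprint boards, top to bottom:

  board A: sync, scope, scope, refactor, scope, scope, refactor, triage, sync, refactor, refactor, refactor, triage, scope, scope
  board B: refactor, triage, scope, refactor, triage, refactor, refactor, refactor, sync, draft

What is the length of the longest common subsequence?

7

Taking refactor (board A #4, board B #1); then scope (board A #6, board B #3); then refactor (board A #7, board B #4); then triage (board A #8, board B #5); then refactor (board A #10, board B #6); then refactor (board A #11, board B #7); then refactor (board A #12, board B #8) gives a common subsequence of length 7. Since dp[15][10] = 7, nothing longer is possible.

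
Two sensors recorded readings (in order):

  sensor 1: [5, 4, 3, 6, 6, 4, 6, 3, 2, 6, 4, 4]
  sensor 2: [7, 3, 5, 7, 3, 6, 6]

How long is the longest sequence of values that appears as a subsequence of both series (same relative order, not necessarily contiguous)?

4

Let dp[i][j] be the LCS length of the first i values of sensor 1 and the first j values of sensor 2. dp[i][j] = dp[i-1][j-1]+1 when the i-th and j-th values match, else max(dp[i-1][j], dp[i][j-1]).
    ·  7  3  5  7  3  6  6
 ·  0  0  0  0  0  0  0  0
 5  0  0  0  1  1  1  1  1
 4  0  0  0  1  1  1  1  1
 3  0  0  1  1  1  2  2  2
 6  0  0  1  1  1  2  3  3
 6  0  0  1  1  1  2  3  4
 4  0  0  1  1  1  2  3  4
 6  0  0  1  1  1  2  3  4
 3  0  0  1  1  1  2  3  4
 2  0  0  1  1  1  2  3  4
 6  0  0  1  1  1  2  3  4
 4  0  0  1  1  1  2  3  4
 4  0  0  1  1  1  2  3  4
dp[12][7] = 4. One LCS (by backtracking along matches): 5, 3, 6, 6.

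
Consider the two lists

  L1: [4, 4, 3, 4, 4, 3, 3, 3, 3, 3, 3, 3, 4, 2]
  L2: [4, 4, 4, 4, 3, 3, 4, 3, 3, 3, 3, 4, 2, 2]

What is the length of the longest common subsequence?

Pick 4 [1,1], 4 [2,2], 4 [4,3], 4 [5,4], 3 [6,5], 3 [7,6], 3 [9,8], 3 [10,9], 3 [11,10], 3 [12,11], 4 [13,12], 2 [14,14]; all 12 values appear in both, in order. Since dp[14][14] = 12, nothing longer is possible.

12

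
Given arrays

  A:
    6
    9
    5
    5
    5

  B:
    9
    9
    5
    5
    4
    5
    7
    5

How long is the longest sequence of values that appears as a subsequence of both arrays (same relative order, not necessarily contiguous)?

4

Let dp[i][j] be the LCS length of the first i values of A and the first j values of B. dp[i][j] = dp[i-1][j-1]+1 when the i-th and j-th values match, else max(dp[i-1][j], dp[i][j-1]).
    ·  9  9  5  5  4  5  7  5
 ·  0  0  0  0  0  0  0  0  0
 6  0  0  0  0  0  0  0  0  0
 9  0  1  1  1  1  1  1  1  1
 5  0  1  1  2  2  2  2  2  2
 5  0  1  1  2  3  3  3  3  3
 5  0  1  1  2  3  3  4  4  4
dp[5][8] = 4. One LCS (by backtracking along matches): 9, 5, 5, 5.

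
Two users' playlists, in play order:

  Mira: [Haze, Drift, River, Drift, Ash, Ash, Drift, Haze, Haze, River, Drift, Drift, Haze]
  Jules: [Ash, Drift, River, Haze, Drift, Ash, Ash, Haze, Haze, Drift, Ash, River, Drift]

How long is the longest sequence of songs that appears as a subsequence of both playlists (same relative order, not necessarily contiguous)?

Pick Drift [2,2]; then River [3,3]; then Drift [4,5]; then Ash [5,6]; then Ash [6,7]; then Haze [8,8]; then Haze [9,9]; then River [10,12]; then Drift [12,13]; all 9 songs appear in both, in order. dp[13][13] = 9 confirms this is the maximum.

9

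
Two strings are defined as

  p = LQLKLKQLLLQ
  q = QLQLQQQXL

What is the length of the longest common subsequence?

5

Taking L (p #1, q #2); then Q (p #2, q #3); then L (p #3, q #4); then Q (p #7, q #7); then L (p #10, q #9) gives a common subsequence of length 5. Since dp[11][9] = 5, nothing longer is possible.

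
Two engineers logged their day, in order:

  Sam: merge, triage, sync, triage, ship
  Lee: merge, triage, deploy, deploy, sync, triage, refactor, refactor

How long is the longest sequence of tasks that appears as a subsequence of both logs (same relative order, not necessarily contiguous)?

Pick merge at Sam[1]=Lee[1], triage at Sam[2]=Lee[2], sync at Sam[3]=Lee[5], triage at Sam[4]=Lee[6]; all 4 tasks appear in both, in order. dp[5][8] = 4 confirms this is the maximum.

4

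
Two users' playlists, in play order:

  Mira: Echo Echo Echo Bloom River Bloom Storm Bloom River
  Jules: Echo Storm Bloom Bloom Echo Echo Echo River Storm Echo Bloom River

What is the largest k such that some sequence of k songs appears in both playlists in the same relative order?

Match Echo at Mira[1]=Jules[5], then Echo at Mira[2]=Jules[6], then Echo at Mira[3]=Jules[7], then River at Mira[5]=Jules[8], then Storm at Mira[7]=Jules[9], then Bloom at Mira[8]=Jules[11], then River at Mira[9]=Jules[12] — 7 songs in the same relative order in both, and the DP table's final entry dp[9][12] is also 7, so no common subsequence is longer.

7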